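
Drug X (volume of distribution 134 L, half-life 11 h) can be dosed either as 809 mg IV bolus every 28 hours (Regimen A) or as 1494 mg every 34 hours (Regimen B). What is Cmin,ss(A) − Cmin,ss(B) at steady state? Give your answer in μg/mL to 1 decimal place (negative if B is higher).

-0.2 μg/mL

Regimen A: f = (1/2)^(28/11) ≈ 0.1713; Cmin,ss = (809/134)·f/(1−f) ≈ 1.248 μg/mL.
Regimen B: f = (1/2)^(34/11) ≈ 0.1174; Cmin,ss = (1494/134)·f/(1−f) ≈ 1.483 μg/mL.
Difference ≈ 1.248 − 1.483 ≈ -0.235 μg/mL.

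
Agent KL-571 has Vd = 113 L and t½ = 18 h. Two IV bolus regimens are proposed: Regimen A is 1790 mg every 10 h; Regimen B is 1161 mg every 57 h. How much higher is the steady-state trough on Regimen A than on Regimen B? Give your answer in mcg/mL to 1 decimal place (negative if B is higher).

32.4 mcg/mL

Regimen A: f = (1/2)^(10/18) ≈ 0.6804; Cmin,ss = (1790/113)·f/(1−f) ≈ 33.723 mcg/mL.
Regimen B: f = (1/2)^(57/18) ≈ 0.1114; Cmin,ss = (1161/113)·f/(1−f) ≈ 1.288 mcg/mL.
Difference ≈ 33.723 − 1.288 ≈ 32.435 mcg/mL.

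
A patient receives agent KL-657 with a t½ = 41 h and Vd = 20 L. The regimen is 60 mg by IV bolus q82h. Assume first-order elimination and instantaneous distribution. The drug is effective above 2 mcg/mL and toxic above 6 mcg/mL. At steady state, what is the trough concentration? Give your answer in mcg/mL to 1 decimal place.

1.0 mcg/mL

The dosing interval is 2 half-lives, so f = 2^(−2) = 0.25.
At steady state, R = 1/(1 − 0.25) = 4/3.
Single-dose peak C₀ = D/Vd = 60/20 = 3 mcg/mL.
Steady-state peak Cmax,ss = C₀·R = 3 × 4/3 ≈ 4.000 mcg/mL.
Steady-state trough Cmin,ss = Cmax,ss·f ≈ 4.000 × 0.25 ≈ 1.000 mcg/mL.
Trough 1.0 mcg/mL vs MEC 2 mcg/mL: subtherapeutic.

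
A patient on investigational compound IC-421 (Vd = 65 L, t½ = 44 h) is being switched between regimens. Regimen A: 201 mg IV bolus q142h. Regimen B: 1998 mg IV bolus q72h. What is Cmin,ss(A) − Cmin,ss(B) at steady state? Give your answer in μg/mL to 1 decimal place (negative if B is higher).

Regimen A: f = (1/2)^(142/44) ≈ 0.1068; Cmin,ss = (201/65)·f/(1−f) ≈ 0.370 μg/mL.
Regimen B: f = (1/2)^(72/44) ≈ 0.3217; Cmin,ss = (1998/65)·f/(1−f) ≈ 14.578 μg/mL.
Difference ≈ 0.370 − 14.578 ≈ -14.208 μg/mL.

-14.2 μg/mL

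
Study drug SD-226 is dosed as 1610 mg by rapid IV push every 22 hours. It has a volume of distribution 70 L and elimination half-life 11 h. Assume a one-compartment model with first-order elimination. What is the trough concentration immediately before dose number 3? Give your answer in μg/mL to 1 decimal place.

f = (1/2)^(τ/t½) = (1/2)^(22/11) ≈ 0.2500.
C₀ = D/Vd = 1610/70 ≈ 23.000 μg/mL.
Before the 3rd dose, 2 doses have been given. Superposition: Cmin = C₀·(f + f²).
≈ 23.000 × (0.2500 + 0.0625) ≈ 23.000 × 0.3125 ≈ 7.188 μg/mL.

7.2 μg/mL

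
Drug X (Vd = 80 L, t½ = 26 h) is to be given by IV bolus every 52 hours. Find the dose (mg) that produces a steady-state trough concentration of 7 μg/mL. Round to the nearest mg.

1680 mg

τ/t½ = 52/26 ≈ 2, so f = (1/2)^(52/26) ≈ 0.250000.
Cmin,ss = (D/Vd)·f/(1−f), so D = Cmin,ss·Vd·(1−f)/f.
D = 7 × 80 × (1−f)/f ≈ 7 × 80 × 3.00000 ≈ 1680.00 mg.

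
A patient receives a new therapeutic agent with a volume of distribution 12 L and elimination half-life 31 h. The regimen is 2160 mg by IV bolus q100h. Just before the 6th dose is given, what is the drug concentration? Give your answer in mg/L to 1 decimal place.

21.5 mg/L

f = (1/2)^(τ/t½) = (1/2)^(100/31) ≈ 0.1069.
C₀ = D/Vd = 2160/12 ≈ 180.000 mg/L.
Before the 6th dose, 5 doses have been given. Superposition: Cmin = C₀·(f + f² + … + f^5).
≈ 180.000 × (0.1069 + 0.0114 + 0.0012 + 0.0001 + 0.0000) ≈ 180.000 × 0.1196 ≈ 21.528 mg/L.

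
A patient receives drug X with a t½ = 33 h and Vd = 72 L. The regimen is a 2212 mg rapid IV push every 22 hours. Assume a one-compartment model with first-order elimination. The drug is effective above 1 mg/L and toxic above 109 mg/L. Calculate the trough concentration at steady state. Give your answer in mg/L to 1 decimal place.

52.3 mg/L

Over one 22-h interval, 22/33 ≈ 0.66667 half-lives elapse, leaving f ≈ 0.6300 of each dose.
Each bolus raises the concentration by D/Vd = 2212/72 ≈ 30.722 mg/L.
Steady-state trough Cmin,ss = C₀·f/(1−f) ≈ 30.722 × 0.6300/0.3700 ≈ 52.310 mg/L.
Trough 52.3 mg/L vs MEC 1 mg/L: adequate.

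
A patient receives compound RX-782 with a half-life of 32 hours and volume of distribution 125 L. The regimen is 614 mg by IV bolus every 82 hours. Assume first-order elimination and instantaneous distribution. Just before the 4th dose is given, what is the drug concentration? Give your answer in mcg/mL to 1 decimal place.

f = (1/2)^(τ/t½) = (1/2)^(82/32) ≈ 0.1693.
C₀ = D/Vd = 614/125 ≈ 4.912 mcg/mL.
Before the 4th dose, 3 doses have been given. Superposition: Cmin = C₀·(f + f² + … + f^3).
≈ 4.912 × (0.1693 + 0.0287 + 0.0049) ≈ 4.912 × 0.2029 ≈ 0.997 mcg/mL.

1.0 mcg/mL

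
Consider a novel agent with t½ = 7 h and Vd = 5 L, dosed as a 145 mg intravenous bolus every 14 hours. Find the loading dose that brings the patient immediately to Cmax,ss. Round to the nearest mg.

193 mg

f = (1/2)^(14/7) ≈ 0.250000; accumulation ratio R = 1/(1−f) ≈ 1.33333.
Loading dose to hit Cmax,ss on first dose: D_load = D_maint·R ≈ 145 × 1.33333 ≈ 193.33 mg.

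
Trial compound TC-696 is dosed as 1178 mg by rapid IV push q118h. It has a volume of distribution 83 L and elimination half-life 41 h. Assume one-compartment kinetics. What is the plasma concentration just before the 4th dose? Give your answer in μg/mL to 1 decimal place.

f = (1/2)^(τ/t½) = (1/2)^(118/41) ≈ 0.1360.
C₀ = D/Vd = 1178/83 ≈ 14.193 μg/mL.
Before the 4th dose, 3 doses have been given. Superposition: Cmin = C₀·(f + f² + … + f^3).
≈ 14.193 × (0.1360 + 0.0185 + 0.0025) ≈ 14.193 × 0.1570 ≈ 2.228 μg/mL.

2.2 μg/mL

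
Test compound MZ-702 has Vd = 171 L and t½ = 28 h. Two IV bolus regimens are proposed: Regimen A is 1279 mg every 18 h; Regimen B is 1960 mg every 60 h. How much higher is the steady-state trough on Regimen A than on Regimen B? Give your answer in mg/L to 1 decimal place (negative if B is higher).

Regimen A: f = (1/2)^(18/28) ≈ 0.6404; Cmin,ss = (1279/171)·f/(1−f) ≈ 13.320 mg/L.
Regimen B: f = (1/2)^(60/28) ≈ 0.2264; Cmin,ss = (1960/171)·f/(1−f) ≈ 3.354 mg/L.
Difference ≈ 13.320 − 3.354 ≈ 9.966 mg/L.

10.0 mg/L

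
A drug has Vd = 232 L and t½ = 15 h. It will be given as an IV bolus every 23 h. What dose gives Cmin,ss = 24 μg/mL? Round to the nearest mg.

τ/t½ = 23/15 ≈ 1.5333, so f = (1/2)^(23/15) ≈ 0.345478.
Cmin,ss = (D/Vd)·f/(1−f), so D = Cmin,ss·Vd·(1−f)/f.
D = 24 × 232 × (1−f)/f ≈ 24 × 232 × 1.89454 ≈ 10548.80 mg.

10549 mg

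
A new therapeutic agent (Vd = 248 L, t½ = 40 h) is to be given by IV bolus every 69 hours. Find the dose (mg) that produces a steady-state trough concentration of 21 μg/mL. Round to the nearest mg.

12009 mg

τ/t½ = 69/40 ≈ 1.725, so f = (1/2)^(69/40) ≈ 0.302499.
Cmin,ss = (D/Vd)·f/(1−f), so D = Cmin,ss·Vd·(1−f)/f.
D = 21 × 248 × (1−f)/f ≈ 21 × 248 × 2.30580 ≈ 12008.61 mg.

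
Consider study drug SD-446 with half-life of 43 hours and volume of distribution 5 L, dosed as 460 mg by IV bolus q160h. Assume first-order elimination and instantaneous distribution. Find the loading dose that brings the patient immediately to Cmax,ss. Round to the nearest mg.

498 mg

f = (1/2)^(160/43) ≈ 0.075838; accumulation ratio R = 1/(1−f) ≈ 1.08206.
Loading dose to hit Cmax,ss on first dose: D_load = D_maint·R ≈ 460 × 1.08206 ≈ 497.75 mg.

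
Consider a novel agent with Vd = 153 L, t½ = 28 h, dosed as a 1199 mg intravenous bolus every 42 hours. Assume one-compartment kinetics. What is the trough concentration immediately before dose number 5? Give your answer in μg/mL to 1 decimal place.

f = (1/2)^(τ/t½) = (1/2)^(42/28) ≈ 0.3536.
C₀ = D/Vd = 1199/153 ≈ 7.837 μg/mL.
Before the 5th dose, 4 doses have been given. Superposition: Cmin = C₀·(f + f² + … + f^4).
≈ 7.837 × (0.3536 + 0.1250 + 0.0442 + 0.0156) ≈ 7.837 × 0.5384 ≈ 4.219 μg/mL.

4.2 μg/mL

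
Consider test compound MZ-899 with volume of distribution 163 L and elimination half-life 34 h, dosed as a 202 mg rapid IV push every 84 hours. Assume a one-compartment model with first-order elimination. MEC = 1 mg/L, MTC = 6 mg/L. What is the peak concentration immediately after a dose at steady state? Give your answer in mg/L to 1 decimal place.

1.5 mg/L

k = ln2/t½ = ln2/34 ≈ 0.020387 h⁻¹; fraction remaining f = e^(−kτ) = e^(−0.020387×84) ≈ 0.1804.
Accumulation ratio R = 1/(1 − f) ≈ 1/0.8196 ≈ 1.2201.
Each bolus raises the concentration by D/Vd = 202/163 ≈ 1.239 mg/L.
Steady-state peak Cmax,ss = C₀·R ≈ 1.239 × 1.2201 ≈ 1.512 mg/L.
Peak 1.5 mg/L vs MTC 6 mg/L: below toxic threshold.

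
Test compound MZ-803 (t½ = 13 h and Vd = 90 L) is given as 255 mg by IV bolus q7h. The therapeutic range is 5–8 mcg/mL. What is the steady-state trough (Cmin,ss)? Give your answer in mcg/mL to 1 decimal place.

k = ln2/t½ = ln2/13 ≈ 0.053319 h⁻¹; fraction remaining f = e^(−kτ) = e^(−0.053319×7) ≈ 0.6885.
Accumulation ratio R = 1/(1 − f) ≈ 1/0.3115 ≈ 3.2103.
Single-dose peak C₀ = D/Vd = 255/90 ≈ 2.833 mcg/mL.
Cmax,ss = C₀/(1 − f) ≈ 2.833/0.3115 ≈ 9.095 mcg/mL.
Steady-state trough Cmin,ss = Cmax,ss·f ≈ 9.095 × 0.6885 ≈ 6.262 mcg/mL.
Trough 6.3 mcg/mL vs MEC 5 mcg/mL: adequate.

6.3 mcg/mL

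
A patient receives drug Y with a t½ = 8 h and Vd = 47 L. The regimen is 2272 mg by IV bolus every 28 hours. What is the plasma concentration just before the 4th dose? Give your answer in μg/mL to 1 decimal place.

f = (1/2)^(τ/t½) = (1/2)^(28/8) ≈ 0.0884.
C₀ = D/Vd = 2272/47 ≈ 48.340 μg/mL.
Before the 4th dose, 3 doses have been given. Superposition: Cmin = C₀·(f + f² + … + f^3).
≈ 48.340 × (0.0884 + 0.0078 + 0.0007) ≈ 48.340 × 0.0969 ≈ 4.684 μg/mL.

4.7 μg/mL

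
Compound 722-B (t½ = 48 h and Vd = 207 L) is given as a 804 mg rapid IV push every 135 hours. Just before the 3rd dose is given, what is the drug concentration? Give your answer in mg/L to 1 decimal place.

f = (1/2)^(τ/t½) = (1/2)^(135/48) ≈ 0.1423.
C₀ = D/Vd = 804/207 ≈ 3.884 mg/L.
Before the 3rd dose, 2 doses have been given. Superposition: Cmin = C₀·(f + f²).
≈ 3.884 × (0.1423 + 0.0202) ≈ 3.884 × 0.1625 ≈ 0.631 mg/L.

0.6 mg/L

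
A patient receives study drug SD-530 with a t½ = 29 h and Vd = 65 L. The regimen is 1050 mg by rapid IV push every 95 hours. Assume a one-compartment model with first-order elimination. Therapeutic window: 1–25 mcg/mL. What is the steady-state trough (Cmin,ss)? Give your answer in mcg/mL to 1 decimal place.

1.9 mcg/mL

Over one 95-h interval, 95/29 ≈ 3.2759 half-lives elapse, leaving f ≈ 0.1032 of each dose.
Single-dose peak C₀ = D/Vd = 1050/65 ≈ 16.154 mcg/mL.
Steady-state trough Cmin,ss = C₀·f/(1−f) ≈ 16.154 × 0.1032/0.8968 ≈ 1.859 mcg/mL.
Trough 1.9 mcg/mL vs MEC 1 mcg/mL: adequate.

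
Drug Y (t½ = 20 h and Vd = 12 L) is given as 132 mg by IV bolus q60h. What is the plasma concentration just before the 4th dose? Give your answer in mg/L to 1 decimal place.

f = (1/2)^(τ/t½) = (1/2)^(60/20) ≈ 0.1250.
C₀ = D/Vd = 132/12 ≈ 11.000 mg/L.
Before the 4th dose, 3 doses have been given. Superposition: Cmin = C₀·(f + f² + … + f^3).
≈ 11.000 × (0.1250 + 0.0156 + 0.0020) ≈ 11.000 × 0.1426 ≈ 1.569 mg/L.

1.6 mg/L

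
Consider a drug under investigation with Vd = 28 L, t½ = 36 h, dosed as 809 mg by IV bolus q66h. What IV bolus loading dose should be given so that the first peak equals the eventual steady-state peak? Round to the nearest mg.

f = (1/2)^(66/36) ≈ 0.280616; accumulation ratio R = 1/(1−f) ≈ 1.39008.
Loading dose to hit Cmax,ss on first dose: D_load = D_maint·R ≈ 809 × 1.39008 ≈ 1124.57 mg.

1125 mg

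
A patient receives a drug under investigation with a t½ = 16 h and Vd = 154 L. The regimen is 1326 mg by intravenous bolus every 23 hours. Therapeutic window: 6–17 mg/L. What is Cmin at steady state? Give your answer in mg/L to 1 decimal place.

5.0 mg/L

Over one 23-h interval, 23/16 ≈ 1.4375 half-lives elapse, leaving f ≈ 0.3692 of each dose.
Each bolus raises the concentration by D/Vd = 1326/154 ≈ 8.610 mg/L.
Steady-state trough Cmin,ss = C₀·f/(1−f) ≈ 8.610 × 0.3692/0.6308 ≈ 5.039 mg/L.
Trough 5.0 mg/L vs MEC 6 mg/L: subtherapeutic.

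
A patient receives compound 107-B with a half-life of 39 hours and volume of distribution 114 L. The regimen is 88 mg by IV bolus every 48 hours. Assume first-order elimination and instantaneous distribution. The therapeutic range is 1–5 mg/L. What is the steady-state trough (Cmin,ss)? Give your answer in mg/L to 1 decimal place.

0.6 mg/L

τ/t½ = 48/39 ≈ 1.2308, so fraction remaining f = (1/2)^(48/39) ≈ 0.4261.
Accumulation ratio R = 1/(1 − f) ≈ 1/0.5739 ≈ 1.7425.
Single-dose peak C₀ = D/Vd = 88/114 ≈ 0.772 mg/L.
Cmax,ss = C₀/(1 − f) ≈ 0.772/0.5739 ≈ 1.345 mg/L.
One interval later, Cmin,ss = Cmax,ss·e^(−kτ) ≈ 1.345 × 0.4261 ≈ 0.573 mg/L.
Trough 0.6 mg/L vs MEC 1 mg/L: subtherapeutic.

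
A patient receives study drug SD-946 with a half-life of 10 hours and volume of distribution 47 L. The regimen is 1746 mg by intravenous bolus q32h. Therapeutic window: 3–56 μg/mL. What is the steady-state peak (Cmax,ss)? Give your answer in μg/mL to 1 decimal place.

41.7 μg/mL

Over one 32-h interval, 32/10 ≈ 3.2 half-lives elapse, leaving f ≈ 0.1088 of each dose.
Accumulation ratio R = 1/(1 − f) ≈ 1/0.8912 ≈ 1.1221.
Single-dose peak C₀ = D/Vd = 1746/47 ≈ 37.149 μg/mL.
Steady-state peak Cmax,ss = C₀·R ≈ 37.149 × 1.1221 ≈ 41.685 μg/mL.
Peak 41.7 μg/mL vs MTC 56 μg/mL: below toxic threshold.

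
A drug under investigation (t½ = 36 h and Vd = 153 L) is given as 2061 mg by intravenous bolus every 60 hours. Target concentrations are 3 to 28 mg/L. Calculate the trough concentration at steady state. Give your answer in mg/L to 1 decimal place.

τ/t½ = 60/36 ≈ 1.6667, so fraction remaining f = (1/2)^(60/36) ≈ 0.3150.
Each bolus raises the concentration by D/Vd = 2061/153 ≈ 13.471 mg/L.
Steady-state trough Cmin,ss = C₀·f/(1−f) ≈ 13.471 × 0.3150/0.6850 ≈ 6.195 mg/L.
Trough 6.2 mg/L vs MEC 3 mg/L: adequate.

6.2 mg/L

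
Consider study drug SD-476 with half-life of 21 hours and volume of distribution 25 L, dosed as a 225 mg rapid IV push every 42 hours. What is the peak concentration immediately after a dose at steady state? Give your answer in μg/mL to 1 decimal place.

The dosing interval is 2 half-lives, so f = 2^(−2) = 0.25.
Accumulation ratio R = 1/(1 − f) = 1/0.75 = 4/3.
Single-dose peak C₀ = D/Vd = 225/25 = 9 μg/mL.
Steady-state peak Cmax,ss = C₀·R = 9 × 4/3 ≈ 12.000 μg/mL.

12.0 μg/mL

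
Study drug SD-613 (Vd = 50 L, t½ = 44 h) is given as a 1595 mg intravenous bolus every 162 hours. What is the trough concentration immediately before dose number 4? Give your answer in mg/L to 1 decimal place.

f = (1/2)^(τ/t½) = (1/2)^(162/44) ≈ 0.0779.
C₀ = D/Vd = 1595/50 ≈ 31.900 mg/L.
Before the 4th dose, 3 doses have been given. Superposition: Cmin = C₀·(f + f² + … + f^3).
≈ 31.900 × (0.0779 + 0.0061 + 0.0005) ≈ 31.900 × 0.0845 ≈ 2.696 mg/L.

2.7 mg/L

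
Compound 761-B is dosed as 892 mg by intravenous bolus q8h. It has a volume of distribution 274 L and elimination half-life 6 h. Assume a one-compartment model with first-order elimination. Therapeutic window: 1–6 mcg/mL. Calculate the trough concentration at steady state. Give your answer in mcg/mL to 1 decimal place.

Over one 8-h interval, 8/6 ≈ 1.3333 half-lives elapse, leaving f ≈ 0.3969 of each dose.
Accumulation ratio R = 1/(1 − f) ≈ 1/0.6031 ≈ 1.6581.
Each bolus raises the concentration by D/Vd = 892/274 ≈ 3.255 mcg/mL.
Steady-state peak Cmax,ss = C₀·R ≈ 3.255 × 1.6581 ≈ 5.397 mcg/mL.
One interval later, Cmin,ss = Cmax,ss·e^(−kτ) ≈ 5.397 × 0.3969 ≈ 2.142 mcg/mL.
Trough 2.1 mcg/mL vs MEC 1 mcg/mL: adequate.

2.1 mcg/mL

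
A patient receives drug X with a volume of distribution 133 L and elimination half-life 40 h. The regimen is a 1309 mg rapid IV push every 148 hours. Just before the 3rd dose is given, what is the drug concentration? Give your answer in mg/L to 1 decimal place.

0.8 mg/L

f = (1/2)^(τ/t½) = (1/2)^(148/40) ≈ 0.0769.
C₀ = D/Vd = 1309/133 ≈ 9.842 mg/L.
Before the 3rd dose, 2 doses have been given. Superposition: Cmin = C₀·(f + f²).
≈ 9.842 × (0.0769 + 0.0059) ≈ 9.842 × 0.0828 ≈ 0.815 mg/L.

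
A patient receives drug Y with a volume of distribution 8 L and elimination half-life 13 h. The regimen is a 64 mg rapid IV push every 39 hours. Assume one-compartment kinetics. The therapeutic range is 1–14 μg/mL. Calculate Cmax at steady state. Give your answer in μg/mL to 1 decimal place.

9.1 μg/mL

τ = 39 h = 3 half-lives, so f = (1/2)^3 = 0.125.
Accumulation ratio R = 1/(1 − f) = 1/0.875 = 8/7.
Single-dose peak C₀ = D/Vd = 64/8 = 8 μg/mL.
Steady-state peak Cmax,ss = C₀·R = 8 × 8/7 ≈ 9.143 μg/mL.
Peak 9.1 μg/mL vs MTC 14 μg/mL: below toxic threshold.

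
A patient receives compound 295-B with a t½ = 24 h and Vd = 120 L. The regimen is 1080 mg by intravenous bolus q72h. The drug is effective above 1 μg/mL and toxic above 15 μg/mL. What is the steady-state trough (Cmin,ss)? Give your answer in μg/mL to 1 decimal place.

1.3 μg/mL

The dosing interval is 3 half-lives, so f = 2^(−3) = 0.125.
At steady state, R = 1/(1 − 0.125) = 8/7.
Single-dose peak C₀ = D/Vd = 1080/120 = 9 μg/mL.
Steady-state peak Cmax,ss = C₀·R = 9 × 8/7 ≈ 10.286 μg/mL.
Steady-state trough Cmin,ss = Cmax,ss·f ≈ 10.286 × 0.125 ≈ 1.286 μg/mL.
Trough 1.3 μg/mL vs MEC 1 μg/mL: adequate.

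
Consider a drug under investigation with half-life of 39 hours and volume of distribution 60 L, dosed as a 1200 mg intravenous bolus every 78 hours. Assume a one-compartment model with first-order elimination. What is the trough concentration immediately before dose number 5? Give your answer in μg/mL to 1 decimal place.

f = (1/2)^(τ/t½) = (1/2)^(78/39) ≈ 0.2500.
C₀ = D/Vd = 1200/60 ≈ 20.000 μg/mL.
Before the 5th dose, 4 doses have been given. Superposition: Cmin = C₀·(f + f² + … + f^4).
≈ 20.000 × (0.2500 + 0.0625 + 0.0156 + 0.0039) ≈ 20.000 × 0.3320 ≈ 6.640 μg/mL.

6.6 μg/mL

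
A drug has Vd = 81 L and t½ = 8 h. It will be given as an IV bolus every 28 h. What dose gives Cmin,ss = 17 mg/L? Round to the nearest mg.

14202 mg

τ/t½ = 28/8 ≈ 3.5, so f = (1/2)^(28/8) ≈ 0.088388.
Cmin,ss = (D/Vd)·f/(1−f), so D = Cmin,ss·Vd·(1−f)/f.
D = 17 × 81 × (1−f)/f ≈ 17 × 81 × 10.31375 ≈ 14202.03 mg.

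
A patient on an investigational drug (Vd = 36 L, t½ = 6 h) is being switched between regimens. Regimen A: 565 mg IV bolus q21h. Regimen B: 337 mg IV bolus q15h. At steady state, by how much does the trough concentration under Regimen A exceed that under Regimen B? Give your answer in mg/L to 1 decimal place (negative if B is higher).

-0.5 mg/L

Regimen A: f = (1/2)^(21/6) ≈ 0.0884; Cmin,ss = (565/36)·f/(1−f) ≈ 1.522 mg/L.
Regimen B: f = (1/2)^(15/6) ≈ 0.1768; Cmin,ss = (337/36)·f/(1−f) ≈ 2.011 mg/L.
Difference ≈ 1.522 − 2.011 ≈ -0.489 mg/L.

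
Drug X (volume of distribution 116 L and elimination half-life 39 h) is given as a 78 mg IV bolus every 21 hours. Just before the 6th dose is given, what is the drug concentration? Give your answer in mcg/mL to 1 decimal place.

f = (1/2)^(τ/t½) = (1/2)^(21/39) ≈ 0.6885.
C₀ = D/Vd = 78/116 ≈ 0.672 mcg/mL.
Before the 6th dose, 5 doses have been given. Superposition: Cmin = C₀·(f + f² + … + f^5).
≈ 0.672 × (0.6885 + 0.4740 + 0.3264 + 0.2247 + 0.1547) ≈ 0.672 × 1.8683 ≈ 1.255 mcg/mL.

1.3 mcg/mL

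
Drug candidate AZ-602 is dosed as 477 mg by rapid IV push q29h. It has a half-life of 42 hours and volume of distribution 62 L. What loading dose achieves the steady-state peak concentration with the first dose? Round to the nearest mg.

f = (1/2)^(29/42) ≈ 0.619649; accumulation ratio R = 1/(1−f) ≈ 2.62915.
Loading dose to hit Cmax,ss on first dose: D_load = D_maint·R ≈ 477 × 2.62915 ≈ 1254.10 mg.

1254 mg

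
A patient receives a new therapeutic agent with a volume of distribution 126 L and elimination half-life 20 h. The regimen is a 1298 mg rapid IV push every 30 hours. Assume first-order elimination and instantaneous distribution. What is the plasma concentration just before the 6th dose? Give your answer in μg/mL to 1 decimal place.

5.6 μg/mL

f = (1/2)^(τ/t½) = (1/2)^(30/20) ≈ 0.3536.
C₀ = D/Vd = 1298/126 ≈ 10.302 μg/mL.
Before the 6th dose, 5 doses have been given. Superposition: Cmin = C₀·(f + f² + … + f^5).
≈ 10.302 × (0.3536 + 0.1250 + 0.0442 + 0.0156 + 0.0055) ≈ 10.302 × 0.5439 ≈ 5.603 μg/mL.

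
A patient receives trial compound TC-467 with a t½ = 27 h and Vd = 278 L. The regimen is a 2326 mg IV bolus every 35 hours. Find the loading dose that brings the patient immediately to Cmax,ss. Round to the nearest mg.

f = (1/2)^(35/27) ≈ 0.407170; accumulation ratio R = 1/(1−f) ≈ 1.68682.
Loading dose to hit Cmax,ss on first dose: D_load = D_maint·R ≈ 2326 × 1.68682 ≈ 3923.54 mg.

3924 mg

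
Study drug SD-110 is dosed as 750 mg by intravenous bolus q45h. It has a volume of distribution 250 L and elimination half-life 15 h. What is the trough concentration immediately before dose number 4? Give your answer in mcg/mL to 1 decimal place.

f = (1/2)^(τ/t½) = (1/2)^(45/15) ≈ 0.1250.
C₀ = D/Vd = 750/250 ≈ 3.000 mcg/mL.
Before the 4th dose, 3 doses have been given. Superposition: Cmin = C₀·(f + f² + … + f^3).
≈ 3.000 × (0.1250 + 0.0156 + 0.0020) ≈ 3.000 × 0.1426 ≈ 0.428 mcg/mL.

0.4 mcg/mL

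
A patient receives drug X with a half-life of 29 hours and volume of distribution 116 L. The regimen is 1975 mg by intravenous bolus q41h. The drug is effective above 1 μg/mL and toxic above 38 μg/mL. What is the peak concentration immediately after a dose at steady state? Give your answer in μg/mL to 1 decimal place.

τ/t½ = 41/29 ≈ 1.4138, so fraction remaining f = (1/2)^(41/29) ≈ 0.3753.
At steady state, accumulation factor R = 1/(1 − e^(−kτ)) ≈ 1.6008.
Single-dose peak C₀ = D/Vd = 1975/116 ≈ 17.026 μg/mL.
Steady-state peak Cmax,ss = C₀·R ≈ 17.026 × 1.6008 ≈ 27.255 μg/mL.
Peak 27.3 μg/mL vs MTC 38 μg/mL: below toxic threshold.

27.3 μg/mL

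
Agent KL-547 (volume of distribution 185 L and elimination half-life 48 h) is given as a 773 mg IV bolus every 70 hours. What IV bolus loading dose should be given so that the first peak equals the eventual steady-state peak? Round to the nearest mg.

1215 mg

f = (1/2)^(70/48) ≈ 0.363913; accumulation ratio R = 1/(1−f) ≈ 1.57211.
Loading dose to hit Cmax,ss on first dose: D_load = D_maint·R ≈ 773 × 1.57211 ≈ 1215.24 mg.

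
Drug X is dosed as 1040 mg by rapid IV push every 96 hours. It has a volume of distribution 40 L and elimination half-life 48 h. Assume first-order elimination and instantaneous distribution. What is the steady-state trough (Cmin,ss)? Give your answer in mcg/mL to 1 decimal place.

8.7 mcg/mL

τ = 96 h = 2 half-lives, so f = (1/2)^2 = 0.25.
Accumulation ratio R = 1/(1 − f) = 1/0.75 = 4/3.
Single-dose peak C₀ = D/Vd = 1040/40 = 26 mcg/mL.
Steady-state peak Cmax,ss = C₀·R = 26 × 4/3 ≈ 34.667 mcg/mL.
Steady-state trough Cmin,ss = Cmax,ss·f ≈ 34.667 × 0.25 ≈ 8.667 mcg/mL.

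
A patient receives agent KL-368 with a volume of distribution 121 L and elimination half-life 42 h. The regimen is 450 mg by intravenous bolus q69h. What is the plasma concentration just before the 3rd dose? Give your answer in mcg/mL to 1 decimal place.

f = (1/2)^(τ/t½) = (1/2)^(69/42) ≈ 0.3202.
C₀ = D/Vd = 450/121 ≈ 3.719 mcg/mL.
Before the 3rd dose, 2 doses have been given. Superposition: Cmin = C₀·(f + f²).
≈ 3.719 × (0.3202 + 0.1025) ≈ 3.719 × 0.4227 ≈ 1.572 mcg/mL.

1.6 mcg/mL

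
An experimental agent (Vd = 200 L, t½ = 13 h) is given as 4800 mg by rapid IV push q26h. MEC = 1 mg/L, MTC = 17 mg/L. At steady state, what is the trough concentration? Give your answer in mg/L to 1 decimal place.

8.0 mg/L

The dosing interval is 2 half-lives, so f = 2^(−2) = 0.25.
At steady state, R = 1/(1 − 0.25) = 4/3.
Single-dose peak C₀ = D/Vd = 4800/200 = 24 mg/L.
Steady-state peak Cmax,ss = C₀·R = 24 × 4/3 ≈ 32.000 mg/L.
Steady-state trough Cmin,ss = Cmax,ss·f ≈ 32.000 × 0.25 ≈ 8.000 mg/L.
Trough 8.0 mg/L vs MEC 1 mg/L: adequate.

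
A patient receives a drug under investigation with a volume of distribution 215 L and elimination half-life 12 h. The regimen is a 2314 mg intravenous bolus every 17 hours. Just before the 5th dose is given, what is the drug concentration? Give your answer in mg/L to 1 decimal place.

f = (1/2)^(τ/t½) = (1/2)^(17/12) ≈ 0.3746.
C₀ = D/Vd = 2314/215 ≈ 10.763 mg/L.
Before the 5th dose, 4 doses have been given. Superposition: Cmin = C₀·(f + f² + … + f^4).
≈ 10.763 × (0.3746 + 0.1403 + 0.0526 + 0.0197) ≈ 10.763 × 0.5872 ≈ 6.320 mg/L.

6.3 mg/L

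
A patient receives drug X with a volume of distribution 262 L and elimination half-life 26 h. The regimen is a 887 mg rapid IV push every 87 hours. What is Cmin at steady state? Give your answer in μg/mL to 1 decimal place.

τ/t½ = 87/26 ≈ 3.3462, so fraction remaining f = (1/2)^(87/26) ≈ 0.0983.
Each bolus raises the concentration by D/Vd = 887/262 ≈ 3.385 μg/mL.
Steady-state trough Cmin,ss = C₀·f/(1−f) ≈ 3.385 × 0.0983/0.9017 ≈ 0.369 μg/mL.

0.4 μg/mL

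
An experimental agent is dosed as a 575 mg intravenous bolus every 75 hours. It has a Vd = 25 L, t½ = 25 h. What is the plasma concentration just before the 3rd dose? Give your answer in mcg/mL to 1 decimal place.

f = (1/2)^(τ/t½) = (1/2)^(75/25) ≈ 0.1250.
C₀ = D/Vd = 575/25 ≈ 23.000 mcg/mL.
Before the 3rd dose, 2 doses have been given. Superposition: Cmin = C₀·(f + f²).
≈ 23.000 × (0.1250 + 0.0156) ≈ 23.000 × 0.1406 ≈ 3.234 mcg/mL.

3.2 mcg/mL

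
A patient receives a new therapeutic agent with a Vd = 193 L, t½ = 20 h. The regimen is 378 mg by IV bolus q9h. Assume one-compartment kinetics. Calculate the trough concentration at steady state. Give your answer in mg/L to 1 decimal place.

5.4 mg/L

k = ln2/t½ = ln2/20 ≈ 0.034657 h⁻¹; fraction remaining f = e^(−kτ) = e^(−0.034657×9) ≈ 0.7320.
Each bolus raises the concentration by D/Vd = 378/193 ≈ 1.959 mg/L.
Steady-state trough Cmin,ss = C₀·f/(1−f) ≈ 1.959 × 0.7320/0.2680 ≈ 5.351 mg/L.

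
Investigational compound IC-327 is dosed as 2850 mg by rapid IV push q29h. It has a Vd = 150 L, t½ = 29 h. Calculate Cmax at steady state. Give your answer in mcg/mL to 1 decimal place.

τ = 29 h = 1 half-life, so f = (1/2)^1 = 0.5.
Accumulation ratio R = 1/(1 − f) = 1/0.5 = 2/1.
Single-dose peak C₀ = D/Vd = 2850/150 = 19 mcg/mL.
Steady-state peak Cmax,ss = C₀·R = 19 × 2/1 ≈ 38.000 mcg/mL.

38.0 mcg/mL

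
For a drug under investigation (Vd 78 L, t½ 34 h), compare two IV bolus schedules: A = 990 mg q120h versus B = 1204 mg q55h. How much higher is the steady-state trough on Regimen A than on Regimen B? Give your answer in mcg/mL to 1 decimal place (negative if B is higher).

Regimen A: f = (1/2)^(120/34) ≈ 0.0866; Cmin,ss = (990/78)·f/(1−f) ≈ 1.203 mcg/mL.
Regimen B: f = (1/2)^(55/34) ≈ 0.3259; Cmin,ss = (1204/78)·f/(1−f) ≈ 7.463 mcg/mL.
Difference ≈ 1.203 − 7.463 ≈ -6.260 mcg/mL.

-6.3 mcg/mL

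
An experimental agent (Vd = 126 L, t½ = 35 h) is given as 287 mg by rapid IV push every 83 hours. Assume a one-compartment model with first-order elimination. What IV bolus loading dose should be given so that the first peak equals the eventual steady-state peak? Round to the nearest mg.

356 mg

f = (1/2)^(83/35) ≈ 0.193254; accumulation ratio R = 1/(1−f) ≈ 1.23955.
Loading dose to hit Cmax,ss on first dose: D_load = D_maint·R ≈ 287 × 1.23955 ≈ 355.75 mg.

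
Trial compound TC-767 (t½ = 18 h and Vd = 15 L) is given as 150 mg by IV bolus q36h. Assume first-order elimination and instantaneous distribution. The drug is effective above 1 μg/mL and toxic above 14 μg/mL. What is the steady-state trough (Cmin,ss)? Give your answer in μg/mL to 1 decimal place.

The dosing interval is 2 half-lives, so f = 2^(−2) = 0.25.
At steady state, R = 1/(1 − 0.25) = 4/3.
Single-dose peak C₀ = D/Vd = 150/15 = 10 μg/mL.
Steady-state peak Cmax,ss = C₀·R = 10 × 4/3 ≈ 13.333 μg/mL.
Steady-state trough Cmin,ss = Cmax,ss·f ≈ 13.333 × 0.25 ≈ 3.333 μg/mL.
Trough 3.3 μg/mL vs MEC 1 μg/mL: adequate.

3.3 μg/mL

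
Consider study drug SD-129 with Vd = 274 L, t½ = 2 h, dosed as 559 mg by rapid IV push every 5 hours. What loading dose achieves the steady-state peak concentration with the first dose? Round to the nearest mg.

679 mg

f = (1/2)^(5/2) ≈ 0.176777; accumulation ratio R = 1/(1−f) ≈ 1.21474.
Loading dose to hit Cmax,ss on first dose: D_load = D_maint·R ≈ 559 × 1.21474 ≈ 679.04 mg.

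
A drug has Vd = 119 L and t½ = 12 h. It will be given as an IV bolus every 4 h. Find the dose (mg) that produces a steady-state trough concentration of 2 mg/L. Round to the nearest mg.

62 mg

τ/t½ = 4/12 ≈ 0.33333, so f = (1/2)^(4/12) ≈ 0.793701.
Cmin,ss = (D/Vd)·f/(1−f), so D = Cmin,ss·Vd·(1−f)/f.
D = 2 × 119 × (1−f)/f ≈ 2 × 119 × 0.25992 ≈ 61.86 mg.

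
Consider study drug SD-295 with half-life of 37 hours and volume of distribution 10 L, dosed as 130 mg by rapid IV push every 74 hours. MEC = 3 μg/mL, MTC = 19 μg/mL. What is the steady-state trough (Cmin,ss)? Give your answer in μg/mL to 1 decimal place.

The dosing interval is 2 half-lives, so f = 2^(−2) = 0.25.
At steady state, R = 1/(1 − 0.25) = 4/3.
Single-dose peak C₀ = D/Vd = 130/10 = 13 μg/mL.
Steady-state peak Cmax,ss = C₀·R = 13 × 4/3 ≈ 17.333 μg/mL.
Steady-state trough Cmin,ss = Cmax,ss·f ≈ 17.333 × 0.25 ≈ 4.333 μg/mL.
Trough 4.3 μg/mL vs MEC 3 μg/mL: adequate.

4.3 μg/mL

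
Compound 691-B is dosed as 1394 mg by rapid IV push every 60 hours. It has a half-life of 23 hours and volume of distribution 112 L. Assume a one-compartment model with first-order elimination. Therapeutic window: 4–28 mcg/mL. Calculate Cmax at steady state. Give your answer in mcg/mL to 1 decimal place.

14.9 mcg/mL

τ/t½ = 60/23 ≈ 2.6087, so fraction remaining f = (1/2)^(60/23) ≈ 0.1639.
At steady state, accumulation factor R = 1/(1 − e^(−kτ)) ≈ 1.1960.
Single-dose peak C₀ = D/Vd = 1394/112 ≈ 12.446 mcg/mL.
Cmax,ss = C₀/(1 − f) ≈ 12.446/0.8361 ≈ 14.886 mcg/mL.
Peak 14.9 mcg/mL vs MTC 28 mcg/mL: below toxic threshold.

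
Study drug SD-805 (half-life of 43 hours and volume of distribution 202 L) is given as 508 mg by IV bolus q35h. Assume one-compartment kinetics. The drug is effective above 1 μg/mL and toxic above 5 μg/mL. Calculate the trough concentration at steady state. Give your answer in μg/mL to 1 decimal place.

τ/t½ = 35/43 ≈ 0.81395, so fraction remaining f = (1/2)^(35/43) ≈ 0.5688.
Each bolus raises the concentration by D/Vd = 508/202 ≈ 2.515 μg/mL.
Steady-state trough Cmin,ss = C₀·f/(1−f) ≈ 2.515 × 0.5688/0.4312 ≈ 3.318 μg/mL.
Trough 3.3 μg/mL vs MEC 1 μg/mL: adequate.

3.3 μg/mL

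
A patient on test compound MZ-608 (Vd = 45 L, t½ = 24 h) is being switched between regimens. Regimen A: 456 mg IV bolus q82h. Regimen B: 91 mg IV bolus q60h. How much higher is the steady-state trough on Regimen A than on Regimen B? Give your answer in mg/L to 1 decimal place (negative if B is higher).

0.6 mg/L

Regimen A: f = (1/2)^(82/24) ≈ 0.0936; Cmin,ss = (456/45)·f/(1−f) ≈ 1.046 mg/L.
Regimen B: f = (1/2)^(60/24) ≈ 0.1768; Cmin,ss = (91/45)·f/(1−f) ≈ 0.434 mg/L.
Difference ≈ 1.046 − 0.434 ≈ 0.612 mg/L.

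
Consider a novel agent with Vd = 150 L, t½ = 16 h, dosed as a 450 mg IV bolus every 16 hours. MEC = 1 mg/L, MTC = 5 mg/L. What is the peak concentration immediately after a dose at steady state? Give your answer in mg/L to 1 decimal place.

The dosing interval is 1 half-life, so f = 2^(−1) = 0.5.
Accumulation ratio R = 1/(1 − f) = 1/0.5 = 2/1.
Single-dose peak C₀ = D/Vd = 450/150 = 3 mg/L.
Steady-state peak Cmax,ss = C₀·R = 3 × 2/1 ≈ 6.000 mg/L.
Peak 6.0 mg/L vs MTC 5 mg/L: exceeds toxic threshold.

6.0 mg/L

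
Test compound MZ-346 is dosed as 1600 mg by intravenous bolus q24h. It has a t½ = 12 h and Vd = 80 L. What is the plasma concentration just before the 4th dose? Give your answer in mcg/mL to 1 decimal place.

6.6 mcg/mL

f = (1/2)^(τ/t½) = (1/2)^(24/12) ≈ 0.2500.
C₀ = D/Vd = 1600/80 ≈ 20.000 mcg/mL.
Before the 4th dose, 3 doses have been given. Superposition: Cmin = C₀·(f + f² + … + f^3).
≈ 20.000 × (0.2500 + 0.0625 + 0.0156) ≈ 20.000 × 0.3281 ≈ 6.562 mcg/mL.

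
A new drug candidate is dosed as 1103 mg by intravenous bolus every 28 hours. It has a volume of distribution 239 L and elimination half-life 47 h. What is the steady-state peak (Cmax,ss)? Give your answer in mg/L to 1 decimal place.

13.6 mg/L

Over one 28-h interval, 28/47 ≈ 0.59574 half-lives elapse, leaving f ≈ 0.6617 of each dose.
Accumulation ratio R = 1/(1 − f) ≈ 1/0.3383 ≈ 2.9560.
Single-dose peak C₀ = D/Vd = 1103/239 ≈ 4.615 mg/L.
Steady-state peak Cmax,ss = C₀·R ≈ 4.615 × 2.9560 ≈ 13.642 mg/L.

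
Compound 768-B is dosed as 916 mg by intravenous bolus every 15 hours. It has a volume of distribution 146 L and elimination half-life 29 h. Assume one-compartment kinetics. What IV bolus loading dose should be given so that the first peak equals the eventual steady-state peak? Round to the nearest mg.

f = (1/2)^(15/29) ≈ 0.698707; accumulation ratio R = 1/(1−f) ≈ 3.31903.
Loading dose to hit Cmax,ss on first dose: D_load = D_maint·R ≈ 916 × 3.31903 ≈ 3040.23 mg.

3040 mg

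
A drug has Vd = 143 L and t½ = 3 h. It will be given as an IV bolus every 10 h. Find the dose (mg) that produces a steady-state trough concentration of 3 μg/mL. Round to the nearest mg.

τ/t½ = 10/3 ≈ 3.3333, so f = (1/2)^(10/3) ≈ 0.099213.
Cmin,ss = (D/Vd)·f/(1−f), so D = Cmin,ss·Vd·(1−f)/f.
D = 3 × 143 × (1−f)/f ≈ 3 × 143 × 9.07932 ≈ 3895.03 mg.

3895 mg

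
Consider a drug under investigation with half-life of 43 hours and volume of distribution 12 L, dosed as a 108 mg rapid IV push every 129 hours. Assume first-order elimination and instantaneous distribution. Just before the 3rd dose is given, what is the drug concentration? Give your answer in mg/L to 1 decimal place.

1.3 mg/L

f = (1/2)^(τ/t½) = (1/2)^(129/43) ≈ 0.1250.
C₀ = D/Vd = 108/12 ≈ 9.000 mg/L.
Before the 3rd dose, 2 doses have been given. Superposition: Cmin = C₀·(f + f²).
≈ 9.000 × (0.1250 + 0.0156) ≈ 9.000 × 0.1406 ≈ 1.265 mg/L.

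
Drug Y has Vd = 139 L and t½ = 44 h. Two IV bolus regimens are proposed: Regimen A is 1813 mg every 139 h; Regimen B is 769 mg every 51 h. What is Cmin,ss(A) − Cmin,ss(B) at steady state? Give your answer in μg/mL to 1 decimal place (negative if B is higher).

-2.8 μg/mL

Regimen A: f = (1/2)^(139/44) ≈ 0.1119; Cmin,ss = (1813/139)·f/(1−f) ≈ 1.643 μg/mL.
Regimen B: f = (1/2)^(51/44) ≈ 0.4478; Cmin,ss = (769/139)·f/(1−f) ≈ 4.486 μg/mL.
Difference ≈ 1.643 − 4.486 ≈ -2.843 μg/mL.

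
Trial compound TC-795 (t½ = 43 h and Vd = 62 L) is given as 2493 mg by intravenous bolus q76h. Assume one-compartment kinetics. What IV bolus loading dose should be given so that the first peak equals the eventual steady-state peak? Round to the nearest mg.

3530 mg

f = (1/2)^(76/43) ≈ 0.293729; accumulation ratio R = 1/(1−f) ≈ 1.41589.
Loading dose to hit Cmax,ss on first dose: D_load = D_maint·R ≈ 2493 × 1.41589 ≈ 3529.81 mg.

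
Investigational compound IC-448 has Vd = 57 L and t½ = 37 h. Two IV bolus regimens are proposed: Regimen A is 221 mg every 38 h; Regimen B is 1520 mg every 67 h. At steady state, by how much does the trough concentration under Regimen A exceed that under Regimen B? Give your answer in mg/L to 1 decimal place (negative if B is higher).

-6.9 mg/L

Regimen A: f = (1/2)^(38/37) ≈ 0.4907; Cmin,ss = (221/57)·f/(1−f) ≈ 3.736 mg/L.
Regimen B: f = (1/2)^(67/37) ≈ 0.2850; Cmin,ss = (1520/57)·f/(1−f) ≈ 10.629 mg/L.
Difference ≈ 3.736 − 10.629 ≈ -6.893 mg/L.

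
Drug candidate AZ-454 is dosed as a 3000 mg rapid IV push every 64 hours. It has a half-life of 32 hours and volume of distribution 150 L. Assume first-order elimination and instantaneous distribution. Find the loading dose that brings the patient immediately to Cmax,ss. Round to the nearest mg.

4000 mg

f = (1/2)^(64/32) ≈ 0.250000; accumulation ratio R = 1/(1−f) ≈ 1.33333.
Loading dose to hit Cmax,ss on first dose: D_load = D_maint·R ≈ 3000 × 1.33333 ≈ 3999.99 mg.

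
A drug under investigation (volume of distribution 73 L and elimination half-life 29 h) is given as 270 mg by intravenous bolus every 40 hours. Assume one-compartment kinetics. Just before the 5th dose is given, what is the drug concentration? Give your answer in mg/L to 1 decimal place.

2.3 mg/L

f = (1/2)^(τ/t½) = (1/2)^(40/29) ≈ 0.3844.
C₀ = D/Vd = 270/73 ≈ 3.699 mg/L.
Before the 5th dose, 4 doses have been given. Superposition: Cmin = C₀·(f + f² + … + f^4).
≈ 3.699 × (0.3844 + 0.1478 + 0.0568 + 0.0218) ≈ 3.699 × 0.6108 ≈ 2.259 mg/L.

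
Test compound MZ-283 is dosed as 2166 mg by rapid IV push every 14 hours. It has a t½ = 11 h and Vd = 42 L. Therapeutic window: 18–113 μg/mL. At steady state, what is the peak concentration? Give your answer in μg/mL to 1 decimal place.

k = ln2/t½ = ln2/11 ≈ 0.063013 h⁻¹; fraction remaining f = e^(−kτ) = e^(−0.063013×14) ≈ 0.4139.
Accumulation ratio R = 1/(1 − f) ≈ 1/0.5861 ≈ 1.7062.
Single-dose peak C₀ = D/Vd = 2166/42 ≈ 51.571 μg/mL.
Cmax,ss = C₀/(1 − f) ≈ 51.571/0.5861 ≈ 87.990 μg/mL.
Peak 88.0 μg/mL vs MTC 113 μg/mL: below toxic threshold.

88.0 μg/mL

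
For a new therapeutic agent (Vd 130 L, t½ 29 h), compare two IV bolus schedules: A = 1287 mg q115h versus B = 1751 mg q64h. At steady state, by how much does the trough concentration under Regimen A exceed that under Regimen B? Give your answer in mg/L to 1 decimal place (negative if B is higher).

Regimen A: f = (1/2)^(115/29) ≈ 0.0640; Cmin,ss = (1287/130)·f/(1−f) ≈ 0.677 mg/L.
Regimen B: f = (1/2)^(64/29) ≈ 0.2166; Cmin,ss = (1751/130)·f/(1−f) ≈ 3.724 mg/L.
Difference ≈ 0.677 − 3.724 ≈ -3.047 mg/L.

-3.0 mg/L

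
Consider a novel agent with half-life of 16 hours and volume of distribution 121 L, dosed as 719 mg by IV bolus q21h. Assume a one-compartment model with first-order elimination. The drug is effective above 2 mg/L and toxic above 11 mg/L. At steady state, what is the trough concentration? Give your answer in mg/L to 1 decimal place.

τ/t½ = 21/16 ≈ 1.3125, so fraction remaining f = (1/2)^(21/16) ≈ 0.4026.
Each bolus raises the concentration by D/Vd = 719/121 ≈ 5.942 mg/L.
Steady-state trough Cmin,ss = C₀·f/(1−f) ≈ 5.942 × 0.4026/0.5974 ≈ 4.004 mg/L.
Trough 4.0 mg/L vs MEC 2 mg/L: adequate.

4.0 mg/L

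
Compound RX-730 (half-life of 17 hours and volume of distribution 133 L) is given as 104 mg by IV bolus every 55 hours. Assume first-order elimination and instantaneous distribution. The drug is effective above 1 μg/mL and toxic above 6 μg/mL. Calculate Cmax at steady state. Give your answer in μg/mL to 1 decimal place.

0.9 μg/mL

Over one 55-h interval, 55/17 ≈ 3.2353 half-lives elapse, leaving f ≈ 0.1062 of each dose.
At steady state, accumulation factor R = 1/(1 − e^(−kτ)) ≈ 1.1188.
Single-dose peak C₀ = D/Vd = 104/133 ≈ 0.782 μg/mL.
Steady-state peak Cmax,ss = C₀·R ≈ 0.782 × 1.1188 ≈ 0.875 μg/mL.
Peak 0.9 μg/mL vs MTC 6 μg/mL: below toxic threshold.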